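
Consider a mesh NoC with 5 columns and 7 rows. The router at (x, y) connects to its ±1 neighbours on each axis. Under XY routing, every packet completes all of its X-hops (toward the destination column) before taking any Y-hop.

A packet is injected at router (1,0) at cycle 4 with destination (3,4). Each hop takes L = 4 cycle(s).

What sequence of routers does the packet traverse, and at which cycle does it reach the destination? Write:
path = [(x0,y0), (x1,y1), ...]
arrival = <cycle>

path = [(1,0), (2,0), (3,0), (3,1), (3,2), (3,3), (3,4)]
arrival = 28

hop 0: (1,0) @ cyc 4
hop 1: (2,0) @ cyc 8  [E]
hop 2: (3,0) @ cyc 12  [E]
hop 3: (3,1) @ cyc 16  [N]
hop 4: (3,2) @ cyc 20  [N]
hop 5: (3,3) @ cyc 24  [N]
hop 6: (3,4) @ cyc 28  [N]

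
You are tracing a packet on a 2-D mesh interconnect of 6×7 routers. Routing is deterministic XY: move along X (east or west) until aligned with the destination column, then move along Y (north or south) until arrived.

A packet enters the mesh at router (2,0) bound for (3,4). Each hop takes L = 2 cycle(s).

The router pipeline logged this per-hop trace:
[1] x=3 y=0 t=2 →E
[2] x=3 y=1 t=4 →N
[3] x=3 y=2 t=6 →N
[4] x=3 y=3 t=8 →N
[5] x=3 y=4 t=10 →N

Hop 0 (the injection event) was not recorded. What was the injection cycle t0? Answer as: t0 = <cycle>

t0 = 0

cyc[1] = 2 and cyc[k] = t0 + k·L for every k.
t0 = cyc[1] − L = 2 − 2 = 0.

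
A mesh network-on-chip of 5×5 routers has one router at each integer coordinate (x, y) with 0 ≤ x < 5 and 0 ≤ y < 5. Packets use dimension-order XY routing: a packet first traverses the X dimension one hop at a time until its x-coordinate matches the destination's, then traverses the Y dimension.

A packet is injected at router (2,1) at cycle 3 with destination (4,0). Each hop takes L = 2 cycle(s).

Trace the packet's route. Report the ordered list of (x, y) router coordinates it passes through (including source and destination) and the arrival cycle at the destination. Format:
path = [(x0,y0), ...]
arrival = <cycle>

hop 0: (2,1) @ cyc 3
hop 1: (3,1) @ cyc 5  [E]
hop 2: (4,1) @ cyc 7  [E]
hop 3: (4,0) @ cyc 9  [S]

path = [(2,1), (3,1), (4,1), (4,0)]
arrival = 9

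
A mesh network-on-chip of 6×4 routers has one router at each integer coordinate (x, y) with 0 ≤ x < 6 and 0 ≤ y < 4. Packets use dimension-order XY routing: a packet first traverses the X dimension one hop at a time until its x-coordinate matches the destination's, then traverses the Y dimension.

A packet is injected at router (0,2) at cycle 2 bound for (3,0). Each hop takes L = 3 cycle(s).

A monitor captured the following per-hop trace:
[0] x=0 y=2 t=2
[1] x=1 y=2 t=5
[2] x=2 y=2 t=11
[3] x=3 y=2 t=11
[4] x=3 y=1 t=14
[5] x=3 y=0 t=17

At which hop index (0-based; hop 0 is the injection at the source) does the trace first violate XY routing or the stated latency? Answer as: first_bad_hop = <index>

first_bad_hop = 2

  1: Δx=+1 Δy=+0 Δt=3 [ok]
  2: Δx=+1 Δy=+0 Δt=6 [BAD: Δcyc=6≠L]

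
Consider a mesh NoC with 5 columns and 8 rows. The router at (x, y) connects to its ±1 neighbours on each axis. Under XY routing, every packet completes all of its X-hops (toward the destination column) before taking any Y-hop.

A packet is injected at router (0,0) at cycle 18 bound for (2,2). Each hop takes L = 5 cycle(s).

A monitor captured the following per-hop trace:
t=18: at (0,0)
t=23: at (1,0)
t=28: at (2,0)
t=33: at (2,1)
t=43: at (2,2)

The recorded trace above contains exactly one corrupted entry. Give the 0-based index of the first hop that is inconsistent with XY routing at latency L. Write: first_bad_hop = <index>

first_bad_hop = 4

[1] (+1,+0) / 5c ⇒ ok
[2] (+1,+0) / 5c ⇒ ok
[3] (+0,+1) / 5c ⇒ ok
[4] (+0,+1) / 10c ⇒ BAD: Δcyc=10≠L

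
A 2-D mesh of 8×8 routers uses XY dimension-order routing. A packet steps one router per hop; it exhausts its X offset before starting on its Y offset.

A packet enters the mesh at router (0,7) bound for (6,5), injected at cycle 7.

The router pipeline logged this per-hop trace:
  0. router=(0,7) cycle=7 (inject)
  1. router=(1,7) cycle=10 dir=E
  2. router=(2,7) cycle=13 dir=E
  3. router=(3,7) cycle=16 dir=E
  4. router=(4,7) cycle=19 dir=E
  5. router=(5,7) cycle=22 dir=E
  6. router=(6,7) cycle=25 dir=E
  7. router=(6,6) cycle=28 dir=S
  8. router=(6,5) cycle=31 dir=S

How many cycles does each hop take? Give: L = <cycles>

From hop 0 (7) to hop 1 (10): +3 cycles.
Each hop adds L, hence L = 3.

L = 3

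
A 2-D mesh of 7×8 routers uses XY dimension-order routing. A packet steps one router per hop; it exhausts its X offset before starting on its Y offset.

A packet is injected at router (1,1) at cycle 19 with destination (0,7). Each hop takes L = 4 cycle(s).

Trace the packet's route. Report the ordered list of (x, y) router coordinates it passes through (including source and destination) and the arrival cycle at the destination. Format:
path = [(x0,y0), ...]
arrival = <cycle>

path = [(1,1), (0,1), (0,2), (0,3), (0,4), (0,5), (0,6), (0,7)]
arrival = 47

[0] x=1 y=1 t=19
[1] x=0 y=1 t=23 →W
[2] x=0 y=2 t=27 →N
[3] x=0 y=3 t=31 →N
[4] x=0 y=4 t=35 →N
[5] x=0 y=5 t=39 →N
[6] x=0 y=6 t=43 →N
[7] x=0 y=7 t=47 →N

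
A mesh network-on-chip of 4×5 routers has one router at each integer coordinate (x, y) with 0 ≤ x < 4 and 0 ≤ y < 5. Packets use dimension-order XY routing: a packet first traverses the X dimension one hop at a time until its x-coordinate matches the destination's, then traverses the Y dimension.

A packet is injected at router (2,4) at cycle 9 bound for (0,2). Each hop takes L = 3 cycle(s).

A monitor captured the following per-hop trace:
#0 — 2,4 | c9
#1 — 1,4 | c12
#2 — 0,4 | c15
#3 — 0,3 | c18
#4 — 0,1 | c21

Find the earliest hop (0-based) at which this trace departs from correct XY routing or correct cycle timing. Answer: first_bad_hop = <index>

first_bad_hop = 4

  1: Δx=-1 Δy=+0 Δt=3 [ok]
  2: Δx=-1 Δy=+0 Δt=3 [ok]
  3: Δx=+0 Δy=-1 Δt=3 [ok]
  4: Δx=+0 Δy=-2 Δt=3 [BAD: non-unit step]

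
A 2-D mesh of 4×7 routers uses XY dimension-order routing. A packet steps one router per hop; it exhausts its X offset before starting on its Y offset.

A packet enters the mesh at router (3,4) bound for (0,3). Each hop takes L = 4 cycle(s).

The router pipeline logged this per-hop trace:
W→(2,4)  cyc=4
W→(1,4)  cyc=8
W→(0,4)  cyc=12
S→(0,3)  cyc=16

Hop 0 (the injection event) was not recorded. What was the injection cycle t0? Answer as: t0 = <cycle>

t0 = 0

cyc[1] = 4 and cyc[k] = t0 + k·L for every k.
Therefore t0 = 4 − L = 0.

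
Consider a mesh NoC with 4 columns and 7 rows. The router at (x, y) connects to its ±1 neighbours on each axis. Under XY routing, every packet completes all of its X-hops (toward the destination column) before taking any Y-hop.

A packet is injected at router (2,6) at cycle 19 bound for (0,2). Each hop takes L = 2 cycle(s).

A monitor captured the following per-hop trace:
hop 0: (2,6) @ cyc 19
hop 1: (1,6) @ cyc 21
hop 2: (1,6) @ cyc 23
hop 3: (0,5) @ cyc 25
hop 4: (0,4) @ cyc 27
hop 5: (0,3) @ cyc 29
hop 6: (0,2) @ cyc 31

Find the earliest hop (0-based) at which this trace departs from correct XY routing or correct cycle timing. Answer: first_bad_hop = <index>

  1: Δx=-1 Δy=+0 Δt=2 [ok]
  2: Δx=+0 Δy=+0 Δt=2 [BAD: non-unit step]

first_bad_hop = 2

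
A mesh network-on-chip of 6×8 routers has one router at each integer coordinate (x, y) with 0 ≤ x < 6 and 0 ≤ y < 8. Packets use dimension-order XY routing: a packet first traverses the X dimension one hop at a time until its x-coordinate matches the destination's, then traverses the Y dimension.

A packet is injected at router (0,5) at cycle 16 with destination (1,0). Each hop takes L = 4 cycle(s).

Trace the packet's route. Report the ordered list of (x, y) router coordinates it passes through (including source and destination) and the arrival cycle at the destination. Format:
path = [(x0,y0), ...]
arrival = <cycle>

  0. router=(0,5) cycle=16 (inject)
  1. router=(1,5) cycle=20 dir=E
  2. router=(1,4) cycle=24 dir=S
  3. router=(1,3) cycle=28 dir=S
  4. router=(1,2) cycle=32 dir=S
  5. router=(1,1) cycle=36 dir=S
  6. router=(1,0) cycle=40 dir=S

path = [(0,5), (1,5), (1,4), (1,3), (1,2), (1,1), (1,0)]
arrival = 40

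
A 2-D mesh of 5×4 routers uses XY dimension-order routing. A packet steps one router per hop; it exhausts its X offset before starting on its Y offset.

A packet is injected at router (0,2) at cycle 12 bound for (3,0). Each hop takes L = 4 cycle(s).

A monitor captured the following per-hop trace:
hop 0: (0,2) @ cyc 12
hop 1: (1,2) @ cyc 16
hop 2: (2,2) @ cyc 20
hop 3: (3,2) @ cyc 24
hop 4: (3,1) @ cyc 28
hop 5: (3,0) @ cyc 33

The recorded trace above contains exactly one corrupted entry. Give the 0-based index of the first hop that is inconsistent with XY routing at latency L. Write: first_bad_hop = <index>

first_bad_hop = 5

check 1→ d=(1,0) cyc+4: ok
check 2→ d=(1,0) cyc+4: ok
check 3→ d=(1,0) cyc+4: ok
check 4→ d=(0,-1) cyc+4: ok
check 5→ d=(0,-1) cyc+5: BAD: Δcyc=5≠L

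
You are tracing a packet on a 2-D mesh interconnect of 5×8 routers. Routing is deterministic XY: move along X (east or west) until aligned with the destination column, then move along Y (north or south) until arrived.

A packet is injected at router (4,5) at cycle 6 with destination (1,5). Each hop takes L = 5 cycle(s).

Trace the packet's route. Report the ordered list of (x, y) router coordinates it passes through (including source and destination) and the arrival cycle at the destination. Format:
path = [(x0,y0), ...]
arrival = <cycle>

path = [(4,5), (3,5), (2,5), (1,5)]
arrival = 21

hop 0: (4,5) @ cyc 6
hop 1: (3,5) @ cyc 11  [W]
hop 2: (2,5) @ cyc 16  [W]
hop 3: (1,5) @ cyc 21  [W]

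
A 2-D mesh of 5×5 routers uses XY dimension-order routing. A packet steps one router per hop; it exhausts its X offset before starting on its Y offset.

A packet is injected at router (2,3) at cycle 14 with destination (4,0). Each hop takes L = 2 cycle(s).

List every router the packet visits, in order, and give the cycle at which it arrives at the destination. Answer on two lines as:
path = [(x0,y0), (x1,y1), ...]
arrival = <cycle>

path = [(2,3), (3,3), (4,3), (4,2), (4,1), (4,0)]
arrival = 24

src (2,3)  cyc=14
E→(3,3)  cyc=16
E→(4,3)  cyc=18
S→(4,2)  cyc=20
S→(4,1)  cyc=22
S→(4,0)  cyc=24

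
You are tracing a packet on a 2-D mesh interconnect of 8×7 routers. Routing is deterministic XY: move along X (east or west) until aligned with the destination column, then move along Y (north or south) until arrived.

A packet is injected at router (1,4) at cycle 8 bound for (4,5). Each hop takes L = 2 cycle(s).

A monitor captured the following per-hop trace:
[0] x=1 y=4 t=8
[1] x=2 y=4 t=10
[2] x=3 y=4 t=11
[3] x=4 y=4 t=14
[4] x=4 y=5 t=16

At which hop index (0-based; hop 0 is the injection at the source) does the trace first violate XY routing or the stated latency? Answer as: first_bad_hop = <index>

  1: Δx=+1 Δy=+0 Δt=2 [ok]
  2: Δx=+1 Δy=+0 Δt=1 [BAD: Δcyc=1≠L]

first_bad_hop = 2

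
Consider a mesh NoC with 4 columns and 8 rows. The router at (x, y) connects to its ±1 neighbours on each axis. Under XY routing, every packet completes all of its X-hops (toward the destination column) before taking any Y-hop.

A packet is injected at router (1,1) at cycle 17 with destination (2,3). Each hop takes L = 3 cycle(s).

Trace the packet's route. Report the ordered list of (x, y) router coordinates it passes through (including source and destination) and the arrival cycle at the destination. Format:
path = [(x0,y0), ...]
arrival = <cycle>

path = [(1,1), (2,1), (2,2), (2,3)]
arrival = 26

[0] x=1 y=1 t=17
[1] x=2 y=1 t=20 →E
[2] x=2 y=2 t=23 →N
[3] x=2 y=3 t=26 →N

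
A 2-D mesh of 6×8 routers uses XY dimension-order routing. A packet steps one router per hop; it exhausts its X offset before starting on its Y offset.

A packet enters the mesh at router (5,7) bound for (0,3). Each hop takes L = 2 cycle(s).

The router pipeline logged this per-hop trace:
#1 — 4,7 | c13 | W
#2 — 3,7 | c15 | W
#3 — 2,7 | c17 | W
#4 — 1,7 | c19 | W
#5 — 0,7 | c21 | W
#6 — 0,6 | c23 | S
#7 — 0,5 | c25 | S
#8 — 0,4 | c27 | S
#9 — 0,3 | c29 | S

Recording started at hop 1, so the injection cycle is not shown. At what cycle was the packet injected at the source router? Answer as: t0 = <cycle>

t0 = 11

At hop 1 the cycle is 13; in general cyc_k = t0 + kL.
So t0 = 13 − 1·2 = 11.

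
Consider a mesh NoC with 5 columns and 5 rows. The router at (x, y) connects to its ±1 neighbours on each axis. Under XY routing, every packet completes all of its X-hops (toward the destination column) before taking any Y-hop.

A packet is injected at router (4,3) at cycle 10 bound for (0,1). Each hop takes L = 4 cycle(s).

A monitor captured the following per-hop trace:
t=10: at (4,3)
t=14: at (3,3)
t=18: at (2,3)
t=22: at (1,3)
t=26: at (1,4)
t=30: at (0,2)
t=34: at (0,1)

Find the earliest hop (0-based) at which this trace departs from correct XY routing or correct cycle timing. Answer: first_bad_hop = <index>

first_bad_hop = 4

[1] (-1,+0) / 4c ⇒ ok
[2] (-1,+0) / 4c ⇒ ok
[3] (-1,+0) / 4c ⇒ ok
[4] (+0,+1) / 4c ⇒ BAD: Y-move but x=1≠0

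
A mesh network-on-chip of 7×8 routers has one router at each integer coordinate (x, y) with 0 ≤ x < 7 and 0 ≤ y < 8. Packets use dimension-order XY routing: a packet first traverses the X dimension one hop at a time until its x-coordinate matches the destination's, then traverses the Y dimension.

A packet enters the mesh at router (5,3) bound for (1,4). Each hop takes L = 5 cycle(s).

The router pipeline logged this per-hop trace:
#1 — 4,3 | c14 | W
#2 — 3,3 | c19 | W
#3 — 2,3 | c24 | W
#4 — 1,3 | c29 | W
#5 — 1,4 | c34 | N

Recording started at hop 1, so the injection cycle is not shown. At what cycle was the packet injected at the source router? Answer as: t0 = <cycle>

At hop 1 the cycle is 14; in general cyc_k = t0 + kL.
So t0 = 14 − 1·5 = 9.

t0 = 9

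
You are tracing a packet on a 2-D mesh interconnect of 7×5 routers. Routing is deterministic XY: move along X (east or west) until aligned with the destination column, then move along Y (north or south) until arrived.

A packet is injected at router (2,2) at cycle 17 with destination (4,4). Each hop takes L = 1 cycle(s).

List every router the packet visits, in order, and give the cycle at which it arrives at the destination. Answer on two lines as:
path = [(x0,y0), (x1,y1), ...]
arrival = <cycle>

#0 — 2,2 | c17
#1 — 3,2 | c18 | E
#2 — 4,2 | c19 | E
#3 — 4,3 | c20 | N
#4 — 4,4 | c21 | N

path = [(2,2), (3,2), (4,2), (4,3), (4,4)]
arrival = 21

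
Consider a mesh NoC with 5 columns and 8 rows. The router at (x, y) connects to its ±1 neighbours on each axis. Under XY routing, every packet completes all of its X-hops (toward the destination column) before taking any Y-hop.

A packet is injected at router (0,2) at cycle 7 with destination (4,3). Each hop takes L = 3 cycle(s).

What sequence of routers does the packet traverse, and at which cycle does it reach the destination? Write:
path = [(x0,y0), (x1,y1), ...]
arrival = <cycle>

path = [(0,2), (1,2), (2,2), (3,2), (4,2), (4,3)]
arrival = 22

t=7: at (0,2)
t=10: at (1,2) after E
t=13: at (2,2) after E
t=16: at (3,2) after E
t=19: at (4,2) after E
t=22: at (4,3) after N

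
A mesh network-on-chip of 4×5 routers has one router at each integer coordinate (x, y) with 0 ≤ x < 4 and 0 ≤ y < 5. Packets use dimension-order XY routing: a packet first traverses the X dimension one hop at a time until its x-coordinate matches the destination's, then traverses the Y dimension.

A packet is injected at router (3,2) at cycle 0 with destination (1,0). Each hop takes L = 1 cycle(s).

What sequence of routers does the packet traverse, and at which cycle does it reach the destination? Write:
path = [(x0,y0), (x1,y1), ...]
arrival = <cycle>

  0. router=(3,2) cycle=0 (inject)
  1. router=(2,2) cycle=1 dir=W
  2. router=(1,2) cycle=2 dir=W
  3. router=(1,1) cycle=3 dir=S
  4. router=(1,0) cycle=4 dir=S

path = [(3,2), (2,2), (1,2), (1,1), (1,0)]
arrival = 4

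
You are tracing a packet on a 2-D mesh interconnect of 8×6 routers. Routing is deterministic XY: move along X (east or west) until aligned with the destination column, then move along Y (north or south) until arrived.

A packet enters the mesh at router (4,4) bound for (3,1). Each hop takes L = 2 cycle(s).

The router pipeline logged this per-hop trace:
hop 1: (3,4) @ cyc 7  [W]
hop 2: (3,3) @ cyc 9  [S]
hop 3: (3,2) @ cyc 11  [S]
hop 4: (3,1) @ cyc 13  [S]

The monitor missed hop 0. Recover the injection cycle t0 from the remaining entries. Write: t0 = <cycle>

The first recorded entry is hop 1 at cycle 7.
t0 = cyc[1] − L = 7 − 2 = 5.

t0 = 5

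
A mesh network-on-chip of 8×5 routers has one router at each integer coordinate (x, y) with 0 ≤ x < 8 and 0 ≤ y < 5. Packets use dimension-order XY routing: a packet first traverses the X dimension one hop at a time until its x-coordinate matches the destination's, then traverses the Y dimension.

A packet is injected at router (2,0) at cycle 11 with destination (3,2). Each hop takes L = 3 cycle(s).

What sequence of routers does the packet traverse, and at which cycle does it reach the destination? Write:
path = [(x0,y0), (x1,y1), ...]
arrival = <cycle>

src (2,0)  cyc=11
E→(3,0)  cyc=14
N→(3,1)  cyc=17
N→(3,2)  cyc=20

path = [(2,0), (3,0), (3,1), (3,2)]
arrival = 20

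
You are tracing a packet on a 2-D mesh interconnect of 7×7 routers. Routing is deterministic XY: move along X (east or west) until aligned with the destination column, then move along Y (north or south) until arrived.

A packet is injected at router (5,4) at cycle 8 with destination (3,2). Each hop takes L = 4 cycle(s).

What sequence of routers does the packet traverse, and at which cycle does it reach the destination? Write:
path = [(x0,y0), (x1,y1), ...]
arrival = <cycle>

  0. router=(5,4) cycle=8 (inject)
  1. router=(4,4) cycle=12 dir=W
  2. router=(3,4) cycle=16 dir=W
  3. router=(3,3) cycle=20 dir=S
  4. router=(3,2) cycle=24 dir=S

path = [(5,4), (4,4), (3,4), (3,3), (3,2)]
arrival = 24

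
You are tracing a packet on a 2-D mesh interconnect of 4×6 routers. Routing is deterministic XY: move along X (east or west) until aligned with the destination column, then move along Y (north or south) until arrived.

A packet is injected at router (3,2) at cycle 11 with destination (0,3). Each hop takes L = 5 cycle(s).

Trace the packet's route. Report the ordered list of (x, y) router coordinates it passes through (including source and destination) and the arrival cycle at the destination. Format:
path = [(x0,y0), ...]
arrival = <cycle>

path = [(3,2), (2,2), (1,2), (0,2), (0,3)]
arrival = 31

t=11: at (3,2)
t=16: at (2,2) after W
t=21: at (1,2) after W
t=26: at (0,2) after W
t=31: at (0,3) after N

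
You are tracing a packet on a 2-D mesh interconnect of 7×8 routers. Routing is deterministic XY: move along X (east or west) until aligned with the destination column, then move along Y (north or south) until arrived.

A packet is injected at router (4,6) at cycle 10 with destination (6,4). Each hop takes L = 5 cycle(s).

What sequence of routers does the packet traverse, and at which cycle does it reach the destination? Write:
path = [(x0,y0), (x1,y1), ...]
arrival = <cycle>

path = [(4,6), (5,6), (6,6), (6,5), (6,4)]
arrival = 30

  0. router=(4,6) cycle=10 (inject)
  1. router=(5,6) cycle=15 dir=E
  2. router=(6,6) cycle=20 dir=E
  3. router=(6,5) cycle=25 dir=S
  4. router=(6,4) cycle=30 dir=S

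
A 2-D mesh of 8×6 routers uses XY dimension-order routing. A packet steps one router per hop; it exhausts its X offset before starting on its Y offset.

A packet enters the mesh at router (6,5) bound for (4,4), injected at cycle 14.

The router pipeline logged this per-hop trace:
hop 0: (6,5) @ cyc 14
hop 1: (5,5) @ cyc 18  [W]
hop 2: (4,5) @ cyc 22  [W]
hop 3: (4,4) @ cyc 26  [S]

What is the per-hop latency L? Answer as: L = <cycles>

Between hops 0 and 1 the cycle counter advances 18 − 14 = 4.
That increment is L by definition: L = 4.

L = 4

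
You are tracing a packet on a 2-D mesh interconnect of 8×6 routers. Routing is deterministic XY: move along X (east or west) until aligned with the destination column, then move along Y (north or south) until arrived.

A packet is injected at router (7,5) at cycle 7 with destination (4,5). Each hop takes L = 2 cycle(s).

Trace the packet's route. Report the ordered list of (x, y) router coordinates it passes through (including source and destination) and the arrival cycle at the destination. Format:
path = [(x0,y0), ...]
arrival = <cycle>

  0. router=(7,5) cycle=7 (inject)
  1. router=(6,5) cycle=9 dir=W
  2. router=(5,5) cycle=11 dir=W
  3. router=(4,5) cycle=13 dir=W

path = [(7,5), (6,5), (5,5), (4,5)]
arrival = 13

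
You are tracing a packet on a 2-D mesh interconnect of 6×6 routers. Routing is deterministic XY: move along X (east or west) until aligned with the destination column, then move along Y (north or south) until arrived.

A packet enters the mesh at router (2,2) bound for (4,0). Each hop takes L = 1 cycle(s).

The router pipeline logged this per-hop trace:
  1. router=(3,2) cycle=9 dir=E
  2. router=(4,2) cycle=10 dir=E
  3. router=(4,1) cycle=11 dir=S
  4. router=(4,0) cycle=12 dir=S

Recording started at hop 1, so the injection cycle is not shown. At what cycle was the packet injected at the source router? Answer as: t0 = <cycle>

cyc[1] = 9 and cyc[k] = t0 + k·L for every k.
Therefore t0 = 9 − L = 8.

t0 = 8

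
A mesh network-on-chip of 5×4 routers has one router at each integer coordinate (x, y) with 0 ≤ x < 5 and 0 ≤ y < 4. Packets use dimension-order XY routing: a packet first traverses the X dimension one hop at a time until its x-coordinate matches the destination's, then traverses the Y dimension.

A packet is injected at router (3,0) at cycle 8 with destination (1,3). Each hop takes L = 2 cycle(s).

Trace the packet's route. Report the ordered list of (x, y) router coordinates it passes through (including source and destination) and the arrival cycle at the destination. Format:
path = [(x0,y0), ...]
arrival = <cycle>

#0 — 3,0 | c8
#1 — 2,0 | c10 | W
#2 — 1,0 | c12 | W
#3 — 1,1 | c14 | N
#4 — 1,2 | c16 | N
#5 — 1,3 | c18 | N

path = [(3,0), (2,0), (1,0), (1,1), (1,2), (1,3)]
arrival = 18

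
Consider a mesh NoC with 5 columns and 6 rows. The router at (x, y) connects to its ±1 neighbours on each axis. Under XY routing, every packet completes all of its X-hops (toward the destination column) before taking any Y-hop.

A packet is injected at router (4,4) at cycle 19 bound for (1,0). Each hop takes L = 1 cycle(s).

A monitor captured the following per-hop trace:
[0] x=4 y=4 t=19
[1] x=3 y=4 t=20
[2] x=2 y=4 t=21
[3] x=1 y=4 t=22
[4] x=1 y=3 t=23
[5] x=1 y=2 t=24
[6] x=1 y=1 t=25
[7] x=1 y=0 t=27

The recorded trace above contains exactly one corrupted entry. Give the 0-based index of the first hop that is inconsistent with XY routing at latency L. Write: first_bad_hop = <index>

[1] (-1,+0) / 1c ⇒ ok
[2] (-1,+0) / 1c ⇒ ok
[3] (-1,+0) / 1c ⇒ ok
[4] (+0,-1) / 1c ⇒ ok
[5] (+0,-1) / 1c ⇒ ok
[6] (+0,-1) / 1c ⇒ ok
[7] (+0,-1) / 2c ⇒ BAD: Δcyc=2≠L

first_bad_hop = 7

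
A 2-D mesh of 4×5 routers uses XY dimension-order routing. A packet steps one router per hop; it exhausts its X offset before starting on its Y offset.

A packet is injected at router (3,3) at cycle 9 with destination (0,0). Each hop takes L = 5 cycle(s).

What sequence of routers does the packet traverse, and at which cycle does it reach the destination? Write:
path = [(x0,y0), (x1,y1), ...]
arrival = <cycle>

path = [(3,3), (2,3), (1,3), (0,3), (0,2), (0,1), (0,0)]
arrival = 39

src (3,3)  cyc=9
W→(2,3)  cyc=14
W→(1,3)  cyc=19
W→(0,3)  cyc=24
S→(0,2)  cyc=29
S→(0,1)  cyc=34
S→(0,0)  cyc=39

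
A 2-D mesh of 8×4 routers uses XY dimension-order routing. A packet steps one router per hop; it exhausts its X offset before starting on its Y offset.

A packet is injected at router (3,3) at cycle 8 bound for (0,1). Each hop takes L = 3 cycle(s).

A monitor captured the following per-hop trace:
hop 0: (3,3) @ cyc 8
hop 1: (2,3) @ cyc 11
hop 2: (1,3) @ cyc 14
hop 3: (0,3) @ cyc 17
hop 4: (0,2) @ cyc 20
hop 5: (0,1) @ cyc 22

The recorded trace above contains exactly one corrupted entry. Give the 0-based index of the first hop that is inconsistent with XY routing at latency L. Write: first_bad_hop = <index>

hop 1: step (-1,+0), +3 cyc — ok
hop 2: step (-1,+0), +3 cyc — ok
hop 3: step (-1,+0), +3 cyc — ok
hop 4: step (+0,-1), +3 cyc — ok
hop 5: step (+0,-1), +2 cyc — BAD: Δcyc=2≠L

first_bad_hop = 5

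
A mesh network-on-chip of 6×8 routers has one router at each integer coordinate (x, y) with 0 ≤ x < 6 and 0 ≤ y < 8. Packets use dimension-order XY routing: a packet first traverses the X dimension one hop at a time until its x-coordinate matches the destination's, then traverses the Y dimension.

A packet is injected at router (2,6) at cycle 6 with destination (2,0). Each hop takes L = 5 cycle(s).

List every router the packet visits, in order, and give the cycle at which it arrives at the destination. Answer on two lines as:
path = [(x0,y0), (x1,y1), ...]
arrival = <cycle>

hop 0: (2,6) @ cyc 6
hop 1: (2,5) @ cyc 11  [S]
hop 2: (2,4) @ cyc 16  [S]
hop 3: (2,3) @ cyc 21  [S]
hop 4: (2,2) @ cyc 26  [S]
hop 5: (2,1) @ cyc 31  [S]
hop 6: (2,0) @ cyc 36  [S]

path = [(2,6), (2,5), (2,4), (2,3), (2,2), (2,1), (2,0)]
arrival = 36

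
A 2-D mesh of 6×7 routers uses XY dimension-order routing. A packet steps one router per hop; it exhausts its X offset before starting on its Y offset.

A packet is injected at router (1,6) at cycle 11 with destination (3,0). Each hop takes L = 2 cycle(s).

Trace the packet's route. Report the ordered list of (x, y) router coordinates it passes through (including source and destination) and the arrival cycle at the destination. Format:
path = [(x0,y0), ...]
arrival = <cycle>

#0 — 1,6 | c11
#1 — 2,6 | c13 | E
#2 — 3,6 | c15 | E
#3 — 3,5 | c17 | S
#4 — 3,4 | c19 | S
#5 — 3,3 | c21 | S
#6 — 3,2 | c23 | S
#7 — 3,1 | c25 | S
#8 — 3,0 | c27 | S

path = [(1,6), (2,6), (3,6), (3,5), (3,4), (3,3), (3,2), (3,1), (3,0)]
arrival = 27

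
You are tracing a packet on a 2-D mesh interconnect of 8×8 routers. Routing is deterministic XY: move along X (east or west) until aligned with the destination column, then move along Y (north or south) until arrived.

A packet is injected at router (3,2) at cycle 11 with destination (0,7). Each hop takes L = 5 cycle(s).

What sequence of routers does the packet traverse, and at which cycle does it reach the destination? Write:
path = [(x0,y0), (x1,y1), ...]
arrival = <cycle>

#0 — 3,2 | c11
#1 — 2,2 | c16 | W
#2 — 1,2 | c21 | W
#3 — 0,2 | c26 | W
#4 — 0,3 | c31 | N
#5 — 0,4 | c36 | N
#6 — 0,5 | c41 | N
#7 — 0,6 | c46 | N
#8 — 0,7 | c51 | N

path = [(3,2), (2,2), (1,2), (0,2), (0,3), (0,4), (0,5), (0,6), (0,7)]
arrival = 51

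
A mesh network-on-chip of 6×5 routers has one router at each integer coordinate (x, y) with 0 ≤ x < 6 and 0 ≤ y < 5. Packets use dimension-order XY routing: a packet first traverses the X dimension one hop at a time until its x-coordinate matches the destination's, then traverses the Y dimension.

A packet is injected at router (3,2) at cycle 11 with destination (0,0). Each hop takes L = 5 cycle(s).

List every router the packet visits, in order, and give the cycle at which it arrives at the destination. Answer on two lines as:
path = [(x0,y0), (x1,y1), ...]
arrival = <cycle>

path = [(3,2), (2,2), (1,2), (0,2), (0,1), (0,0)]
arrival = 36

#0 — 3,2 | c11
#1 — 2,2 | c16 | W
#2 — 1,2 | c21 | W
#3 — 0,2 | c26 | W
#4 — 0,1 | c31 | S
#5 — 0,0 | c36 | S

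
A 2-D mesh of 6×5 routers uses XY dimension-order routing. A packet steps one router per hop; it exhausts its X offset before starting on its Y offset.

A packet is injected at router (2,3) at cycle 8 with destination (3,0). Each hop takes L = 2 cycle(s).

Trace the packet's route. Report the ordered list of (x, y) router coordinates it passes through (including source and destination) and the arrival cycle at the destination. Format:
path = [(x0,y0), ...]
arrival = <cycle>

[0] x=2 y=3 t=8
[1] x=3 y=3 t=10 →E
[2] x=3 y=2 t=12 →S
[3] x=3 y=1 t=14 →S
[4] x=3 y=0 t=16 →S

path = [(2,3), (3,3), (3,2), (3,1), (3,0)]
arrival = 16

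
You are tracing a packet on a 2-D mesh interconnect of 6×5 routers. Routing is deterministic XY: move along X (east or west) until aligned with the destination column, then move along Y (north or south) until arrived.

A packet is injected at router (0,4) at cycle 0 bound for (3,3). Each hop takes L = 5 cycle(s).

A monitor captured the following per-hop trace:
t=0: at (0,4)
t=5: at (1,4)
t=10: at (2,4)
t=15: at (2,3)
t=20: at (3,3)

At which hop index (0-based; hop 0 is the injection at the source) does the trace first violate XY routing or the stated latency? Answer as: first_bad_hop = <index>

  1: Δx=+1 Δy=+0 Δt=5 [ok]
  2: Δx=+1 Δy=+0 Δt=5 [ok]
  3: Δx=+0 Δy=-1 Δt=5 [BAD: Y-move but x=2≠3]

first_bad_hop = 3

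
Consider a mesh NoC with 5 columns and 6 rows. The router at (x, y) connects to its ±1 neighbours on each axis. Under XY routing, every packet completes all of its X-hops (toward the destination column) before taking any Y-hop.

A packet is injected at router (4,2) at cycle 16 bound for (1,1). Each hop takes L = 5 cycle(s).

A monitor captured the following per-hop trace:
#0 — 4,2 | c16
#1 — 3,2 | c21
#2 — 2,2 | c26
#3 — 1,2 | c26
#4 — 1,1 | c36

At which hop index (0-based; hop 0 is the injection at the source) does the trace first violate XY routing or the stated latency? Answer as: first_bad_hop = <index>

first_bad_hop = 3

[1] (-1,+0) / 5c ⇒ ok
[2] (-1,+0) / 5c ⇒ ok
[3] (-1,+0) / 0c ⇒ BAD: Δcyc=0≠L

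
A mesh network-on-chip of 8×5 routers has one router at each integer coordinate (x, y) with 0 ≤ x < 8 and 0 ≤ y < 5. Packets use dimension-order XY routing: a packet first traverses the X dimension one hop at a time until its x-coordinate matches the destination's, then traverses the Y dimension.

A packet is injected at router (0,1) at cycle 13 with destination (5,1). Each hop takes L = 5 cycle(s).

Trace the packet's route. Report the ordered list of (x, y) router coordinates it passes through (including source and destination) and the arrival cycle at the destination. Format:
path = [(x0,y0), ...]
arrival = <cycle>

hop 0: (0,1) @ cyc 13
hop 1: (1,1) @ cyc 18  [E]
hop 2: (2,1) @ cyc 23  [E]
hop 3: (3,1) @ cyc 28  [E]
hop 4: (4,1) @ cyc 33  [E]
hop 5: (5,1) @ cyc 38  [E]

path = [(0,1), (1,1), (2,1), (3,1), (4,1), (5,1)]
arrival = 38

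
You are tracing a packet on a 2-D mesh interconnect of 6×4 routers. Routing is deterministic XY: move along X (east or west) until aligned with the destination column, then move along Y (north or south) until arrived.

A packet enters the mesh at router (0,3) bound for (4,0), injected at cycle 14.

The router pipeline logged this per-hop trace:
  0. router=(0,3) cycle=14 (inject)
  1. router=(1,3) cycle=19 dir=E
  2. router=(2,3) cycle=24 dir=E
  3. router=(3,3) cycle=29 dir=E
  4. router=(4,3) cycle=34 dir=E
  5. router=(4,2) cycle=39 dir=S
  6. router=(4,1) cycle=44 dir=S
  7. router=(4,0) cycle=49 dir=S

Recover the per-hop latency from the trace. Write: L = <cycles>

L = 5

From hop 0 (14) to hop 1 (19): +5 cycles.
That increment is L by definition: L = 5.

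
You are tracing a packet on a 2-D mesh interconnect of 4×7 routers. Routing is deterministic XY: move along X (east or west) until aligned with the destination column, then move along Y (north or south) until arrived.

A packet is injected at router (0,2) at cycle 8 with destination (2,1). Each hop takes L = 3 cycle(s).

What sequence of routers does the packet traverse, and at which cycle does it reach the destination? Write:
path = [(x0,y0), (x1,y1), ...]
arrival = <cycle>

hop 0: (0,2) @ cyc 8
hop 1: (1,2) @ cyc 11  [E]
hop 2: (2,2) @ cyc 14  [E]
hop 3: (2,1) @ cyc 17  [S]

path = [(0,2), (1,2), (2,2), (2,1)]
arrival = 17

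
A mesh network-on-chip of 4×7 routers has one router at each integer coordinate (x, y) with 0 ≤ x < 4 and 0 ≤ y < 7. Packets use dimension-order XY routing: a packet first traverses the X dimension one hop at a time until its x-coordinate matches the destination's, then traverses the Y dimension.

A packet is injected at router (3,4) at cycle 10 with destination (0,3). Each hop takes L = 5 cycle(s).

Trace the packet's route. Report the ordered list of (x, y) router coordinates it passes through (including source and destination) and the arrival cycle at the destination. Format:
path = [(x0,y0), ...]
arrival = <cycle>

t=10: at (3,4)
t=15: at (2,4) after W
t=20: at (1,4) after W
t=25: at (0,4) after W
t=30: at (0,3) after S

path = [(3,4), (2,4), (1,4), (0,4), (0,3)]
arrival = 30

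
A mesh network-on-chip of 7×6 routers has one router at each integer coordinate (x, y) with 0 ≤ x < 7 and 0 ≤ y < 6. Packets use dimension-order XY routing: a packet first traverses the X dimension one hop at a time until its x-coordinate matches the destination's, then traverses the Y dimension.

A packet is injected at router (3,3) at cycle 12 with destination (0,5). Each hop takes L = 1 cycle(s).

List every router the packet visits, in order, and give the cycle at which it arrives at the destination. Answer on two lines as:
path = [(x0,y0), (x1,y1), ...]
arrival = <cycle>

path = [(3,3), (2,3), (1,3), (0,3), (0,4), (0,5)]
arrival = 17

t=12: at (3,3)
t=13: at (2,3) after W
t=14: at (1,3) after W
t=15: at (0,3) after W
t=16: at (0,4) after N
t=17: at (0,5) after N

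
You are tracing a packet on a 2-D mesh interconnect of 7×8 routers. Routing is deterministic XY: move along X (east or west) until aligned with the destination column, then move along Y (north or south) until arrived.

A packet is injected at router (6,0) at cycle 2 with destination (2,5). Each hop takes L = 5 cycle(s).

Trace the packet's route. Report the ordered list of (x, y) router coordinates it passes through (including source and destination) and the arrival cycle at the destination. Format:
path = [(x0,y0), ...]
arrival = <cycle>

hop 0: (6,0) @ cyc 2
hop 1: (5,0) @ cyc 7  [W]
hop 2: (4,0) @ cyc 12  [W]
hop 3: (3,0) @ cyc 17  [W]
hop 4: (2,0) @ cyc 22  [W]
hop 5: (2,1) @ cyc 27  [N]
hop 6: (2,2) @ cyc 32  [N]
hop 7: (2,3) @ cyc 37  [N]
hop 8: (2,4) @ cyc 42  [N]
hop 9: (2,5) @ cyc 47  [N]

path = [(6,0), (5,0), (4,0), (3,0), (2,0), (2,1), (2,2), (2,3), (2,4), (2,5)]
arrival = 47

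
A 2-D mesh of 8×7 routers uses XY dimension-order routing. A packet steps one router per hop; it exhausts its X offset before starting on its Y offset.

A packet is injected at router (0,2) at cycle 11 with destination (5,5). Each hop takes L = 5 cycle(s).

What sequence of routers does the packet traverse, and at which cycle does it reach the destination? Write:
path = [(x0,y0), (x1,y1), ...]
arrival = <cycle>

[0] x=0 y=2 t=11
[1] x=1 y=2 t=16 →E
[2] x=2 y=2 t=21 →E
[3] x=3 y=2 t=26 →E
[4] x=4 y=2 t=31 →E
[5] x=5 y=2 t=36 →E
[6] x=5 y=3 t=41 →N
[7] x=5 y=4 t=46 →N
[8] x=5 y=5 t=51 →N

path = [(0,2), (1,2), (2,2), (3,2), (4,2), (5,2), (5,3), (5,4), (5,5)]
arrival = 51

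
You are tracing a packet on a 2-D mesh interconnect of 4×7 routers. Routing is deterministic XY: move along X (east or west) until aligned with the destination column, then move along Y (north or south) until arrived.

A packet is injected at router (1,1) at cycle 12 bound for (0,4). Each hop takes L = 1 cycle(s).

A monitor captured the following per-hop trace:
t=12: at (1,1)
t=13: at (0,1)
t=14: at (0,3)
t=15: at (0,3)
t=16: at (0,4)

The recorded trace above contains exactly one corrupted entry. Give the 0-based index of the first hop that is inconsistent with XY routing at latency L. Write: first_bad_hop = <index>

first_bad_hop = 2

hop 1: step (-1,+0), +1 cyc — ok
hop 2: step (+0,+2), +1 cyc — BAD: non-unit step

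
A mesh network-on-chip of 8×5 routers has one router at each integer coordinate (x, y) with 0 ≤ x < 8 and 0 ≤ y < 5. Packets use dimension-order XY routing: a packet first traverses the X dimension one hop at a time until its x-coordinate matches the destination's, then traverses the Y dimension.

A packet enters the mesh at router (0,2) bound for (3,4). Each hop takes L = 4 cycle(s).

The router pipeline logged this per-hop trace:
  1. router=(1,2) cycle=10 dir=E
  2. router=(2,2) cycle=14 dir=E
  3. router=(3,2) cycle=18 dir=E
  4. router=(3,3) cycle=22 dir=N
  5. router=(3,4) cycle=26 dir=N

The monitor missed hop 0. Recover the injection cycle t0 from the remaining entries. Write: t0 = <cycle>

t0 = 6

cyc[1] = 10 and cyc[k] = t0 + k·L for every k.
Subtract one hop: t0 = 10 − 4 = 6.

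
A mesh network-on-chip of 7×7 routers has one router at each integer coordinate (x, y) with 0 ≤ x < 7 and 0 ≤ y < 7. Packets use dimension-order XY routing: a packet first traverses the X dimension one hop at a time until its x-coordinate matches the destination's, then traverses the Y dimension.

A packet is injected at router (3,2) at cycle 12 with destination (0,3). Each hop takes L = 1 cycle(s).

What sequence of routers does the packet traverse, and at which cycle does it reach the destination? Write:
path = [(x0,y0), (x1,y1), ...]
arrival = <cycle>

path = [(3,2), (2,2), (1,2), (0,2), (0,3)]
arrival = 16

src (3,2)  cyc=12
W→(2,2)  cyc=13
W→(1,2)  cyc=14
W→(0,2)  cyc=15
N→(0,3)  cyc=16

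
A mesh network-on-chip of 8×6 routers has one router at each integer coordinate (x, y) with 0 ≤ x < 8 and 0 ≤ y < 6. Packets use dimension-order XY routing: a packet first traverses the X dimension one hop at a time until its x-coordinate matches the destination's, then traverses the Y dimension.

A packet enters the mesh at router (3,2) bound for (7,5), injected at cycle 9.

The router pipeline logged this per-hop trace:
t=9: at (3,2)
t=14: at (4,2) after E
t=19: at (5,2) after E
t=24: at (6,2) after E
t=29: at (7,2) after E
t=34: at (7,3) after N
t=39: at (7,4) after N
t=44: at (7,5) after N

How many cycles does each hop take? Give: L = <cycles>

L = 5

Δcyc across hop 0→1: 14 − 9 = 5.
Per-hop latency L = Δcyc = 5.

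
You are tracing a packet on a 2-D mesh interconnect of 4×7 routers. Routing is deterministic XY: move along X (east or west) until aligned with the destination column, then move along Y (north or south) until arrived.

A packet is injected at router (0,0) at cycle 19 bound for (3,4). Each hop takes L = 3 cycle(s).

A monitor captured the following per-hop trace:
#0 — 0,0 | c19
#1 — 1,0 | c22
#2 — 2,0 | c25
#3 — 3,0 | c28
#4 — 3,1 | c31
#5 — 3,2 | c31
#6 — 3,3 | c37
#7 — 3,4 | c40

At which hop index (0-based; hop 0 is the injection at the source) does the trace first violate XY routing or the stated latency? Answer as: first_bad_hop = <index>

first_bad_hop = 5

hop 1: step (+1,+0), +3 cyc — ok
hop 2: step (+1,+0), +3 cyc — ok
hop 3: step (+1,+0), +3 cyc — ok
hop 4: step (+0,+1), +3 cyc — ok
hop 5: step (+0,+1), +0 cyc — BAD: Δcyc=0≠L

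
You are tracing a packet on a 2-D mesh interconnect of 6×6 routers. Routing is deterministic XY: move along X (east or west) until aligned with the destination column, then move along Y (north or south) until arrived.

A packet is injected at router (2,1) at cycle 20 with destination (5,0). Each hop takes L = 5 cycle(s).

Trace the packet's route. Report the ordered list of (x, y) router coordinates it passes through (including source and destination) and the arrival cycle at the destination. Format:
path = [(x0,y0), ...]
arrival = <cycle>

path = [(2,1), (3,1), (4,1), (5,1), (5,0)]
arrival = 40

t=20: at (2,1)
t=25: at (3,1) after E
t=30: at (4,1) after E
t=35: at (5,1) after E
t=40: at (5,0) after S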